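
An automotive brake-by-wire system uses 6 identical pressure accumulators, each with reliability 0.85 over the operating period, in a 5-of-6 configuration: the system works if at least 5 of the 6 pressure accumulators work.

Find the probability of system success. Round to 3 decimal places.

R = Σ_{i=5}^{6} C(6,i) p^i (1−p)^{6−i} with p = 0.85
C(6,5)·0.85^5·0.15^1 = 0.39933
C(6,6)·0.85^6·0.15^0 = 0.37715
Sum = 0.776

0.776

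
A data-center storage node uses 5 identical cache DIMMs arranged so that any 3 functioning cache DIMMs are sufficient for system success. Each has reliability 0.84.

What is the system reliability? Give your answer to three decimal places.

0.968

R = Σ_{i=3}^{5} C(5,i) p^i (1−p)^{5−i} with p = 0.84
C(5,3)·0.84^3·0.16^2 = 0.15173
C(5,4)·0.84^4·0.16^1 = 0.39830
C(5,5)·0.84^5·0.16^0 = 0.41821
Sum = 0.968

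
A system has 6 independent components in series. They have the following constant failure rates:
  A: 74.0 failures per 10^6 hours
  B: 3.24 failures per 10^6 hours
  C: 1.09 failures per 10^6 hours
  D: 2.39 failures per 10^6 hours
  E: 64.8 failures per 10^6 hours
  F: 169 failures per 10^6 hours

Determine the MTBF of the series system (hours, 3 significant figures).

3180

Series of exponential components: λ_sys = Σ λ_i
λ_sys = 0.0000740 + 0.00000324 + 0.00000109 + 0.00000239 + 0.0000648 + 0.000169 = 3.1452e-04 /h
MTBF = 1 / λ_sys = 3180 h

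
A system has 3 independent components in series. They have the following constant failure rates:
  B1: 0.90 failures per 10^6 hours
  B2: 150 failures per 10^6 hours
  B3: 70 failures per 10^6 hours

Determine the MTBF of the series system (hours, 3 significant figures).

4530

Series of exponential components: λ_sys = Σ λ_i
λ_sys = 0.00000090 + 0.00015 + 0.000070 = 2.2090e-04 /h
MTBF = 1 / λ_sys = 4530 h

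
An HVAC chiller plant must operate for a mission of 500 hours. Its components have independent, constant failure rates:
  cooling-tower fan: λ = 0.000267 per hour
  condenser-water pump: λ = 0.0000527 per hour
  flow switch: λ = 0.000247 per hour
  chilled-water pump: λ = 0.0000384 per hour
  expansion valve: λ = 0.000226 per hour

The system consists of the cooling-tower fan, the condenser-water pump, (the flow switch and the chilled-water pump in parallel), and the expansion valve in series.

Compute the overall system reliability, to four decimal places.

0.7595

R(cooling-tower fan) = exp(−0.000267 × 500) = 0.875027
R(condenser-water pump) = exp(−0.0000527 × 500) = 0.973994
R(flow switch) = exp(−0.000247 × 500) = 0.883822
R(chilled-water pump) = exp(−0.0000384 × 500) = 0.980983
R(expansion valve) = exp(−0.000226 × 500) = 0.893151
Parallel (flow switch and chilled-water pump): 1 − (1 − 0.883822)(1 − 0.980983) = 0.997791
Series (cooling-tower fan, condenser-water pump, [0.997791], and expansion valve): 0.875027 × 0.973994 × 0.997791 × 0.893151 = 0.7595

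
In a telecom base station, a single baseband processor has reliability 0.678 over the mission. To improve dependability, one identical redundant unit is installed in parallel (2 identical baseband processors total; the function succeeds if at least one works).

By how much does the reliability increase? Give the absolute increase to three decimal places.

0.218

R_before = 0.678
R_after = 1 − (1 − 0.678)^2 = 0.896
ΔR = 0.896 − 0.678 = 0.218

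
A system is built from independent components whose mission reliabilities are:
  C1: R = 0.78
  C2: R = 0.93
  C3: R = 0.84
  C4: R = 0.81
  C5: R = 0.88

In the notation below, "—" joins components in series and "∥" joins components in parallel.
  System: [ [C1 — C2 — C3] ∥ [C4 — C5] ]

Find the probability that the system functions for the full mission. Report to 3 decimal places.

0.888

Series (C1, C2, and C3): 0.78000 × 0.93000 × 0.84000 = 0.60934
Series (C4 and C5): 0.81000 × 0.88000 = 0.71280
Parallel ([0.60934] and [0.71280]): 1 − (1 − 0.60934)(1 − 0.71280) = 0.888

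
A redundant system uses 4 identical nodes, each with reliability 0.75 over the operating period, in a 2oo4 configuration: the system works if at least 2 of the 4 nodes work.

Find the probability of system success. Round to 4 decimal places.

R = Σ_{i=2}^{4} C(4,i) p^i (1−p)^{4−i} with p = 0.75
C(4,2)·0.75^2·0.25^2 = 0.210938
C(4,3)·0.75^3·0.25^1 = 0.421875
C(4,4)·0.75^4·0.25^0 = 0.316406
Sum = 0.9492

0.9492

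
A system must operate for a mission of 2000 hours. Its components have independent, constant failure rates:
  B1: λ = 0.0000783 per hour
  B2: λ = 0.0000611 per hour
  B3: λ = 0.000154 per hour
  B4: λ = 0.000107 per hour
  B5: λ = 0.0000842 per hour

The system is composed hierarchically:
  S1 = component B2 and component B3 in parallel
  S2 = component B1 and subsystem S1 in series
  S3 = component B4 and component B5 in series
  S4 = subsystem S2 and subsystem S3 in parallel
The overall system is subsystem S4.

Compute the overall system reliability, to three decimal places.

0.946

R(B1) = exp(−0.0000783 × 2000) = 0.85505
R(B2) = exp(−0.0000611 × 2000) = 0.88497
R(B3) = exp(−0.000154 × 2000) = 0.73492
R(B4) = exp(−0.000107 × 2000) = 0.80735
R(B5) = exp(−0.0000842 × 2000) = 0.84502
Parallel (B2 and B3): 1 − (1 − 0.88497)(1 − 0.73492) = 0.96951
Series (B1 and [0.96951]): 0.85505 × 0.96951 = 0.82898
Series (B4 and B5): 0.80735 × 0.84502 = 0.68223
Parallel ([0.82898] and [0.68223]): 1 − (1 − 0.82898)(1 − 0.68223) = 0.946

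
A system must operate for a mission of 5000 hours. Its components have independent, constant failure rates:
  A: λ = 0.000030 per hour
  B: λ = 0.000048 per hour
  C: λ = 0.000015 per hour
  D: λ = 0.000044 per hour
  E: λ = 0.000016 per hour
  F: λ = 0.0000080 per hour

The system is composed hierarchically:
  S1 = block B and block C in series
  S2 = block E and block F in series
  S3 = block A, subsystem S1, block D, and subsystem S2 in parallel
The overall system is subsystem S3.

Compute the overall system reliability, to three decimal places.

0.999

R(A) = exp(−0.000030 × 5000) = 0.86071
R(B) = exp(−0.000048 × 5000) = 0.78663
R(C) = exp(−0.000015 × 5000) = 0.92774
R(D) = exp(−0.000044 × 5000) = 0.80252
R(E) = exp(−0.000016 × 5000) = 0.92312
R(F) = exp(−0.0000080 × 5000) = 0.96079
Series (B and C): 0.78663 × 0.92774 = 0.72979
Series (E and F): 0.92312 × 0.96079 = 0.88692
Parallel (A, [0.72979], D, and [0.88692]): 1 − (1 − 0.86071)(1 − 0.72979)(1 − 0.80252)(1 − 0.88692) = 0.999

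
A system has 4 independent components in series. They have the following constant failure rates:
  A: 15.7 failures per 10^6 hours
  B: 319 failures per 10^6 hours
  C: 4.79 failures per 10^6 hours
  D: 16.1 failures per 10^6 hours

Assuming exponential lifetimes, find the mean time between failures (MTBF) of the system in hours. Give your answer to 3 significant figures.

2810

Series of exponential components: λ_sys = Σ λ_i
λ_sys = 0.0000157 + 0.000319 + 0.00000479 + 0.0000161 = 3.5559e-04 /h
MTBF = 1 / λ_sys = 2810 h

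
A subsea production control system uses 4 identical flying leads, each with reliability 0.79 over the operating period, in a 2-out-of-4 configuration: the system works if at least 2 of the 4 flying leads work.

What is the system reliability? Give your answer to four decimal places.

R = Σ_{i=2}^{4} C(4,i) p^i (1−p)^{4−i} with p = 0.79
C(4,2)·0.79^2·0.21^2 = 0.165137
C(4,3)·0.79^3·0.21^1 = 0.414153
C(4,4)·0.79^4·0.21^0 = 0.389501
Sum = 0.9688

0.9688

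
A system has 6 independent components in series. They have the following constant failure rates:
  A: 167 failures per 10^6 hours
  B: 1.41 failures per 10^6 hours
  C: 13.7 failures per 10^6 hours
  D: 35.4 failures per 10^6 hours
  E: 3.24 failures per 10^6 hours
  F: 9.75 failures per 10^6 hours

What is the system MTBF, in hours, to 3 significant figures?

4340

Series of exponential components: λ_sys = Σ λ_i
λ_sys = 0.000167 + 0.00000141 + 0.0000137 + 0.0000354 + 0.00000324 + 0.00000975 = 2.3050e-04 /h
MTBF = 1 / λ_sys = 4340 h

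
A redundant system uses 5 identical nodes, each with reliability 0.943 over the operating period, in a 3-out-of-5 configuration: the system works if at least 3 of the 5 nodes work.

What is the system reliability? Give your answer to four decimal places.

0.9983

R = Σ_{i=3}^{5} C(5,i) p^i (1−p)^{5−i} with p = 0.943
C(5,3)·0.943^3·0.057^2 = 0.027245
C(5,4)·0.943^4·0.057^1 = 0.225368
C(5,5)·0.943^5·0.057^0 = 0.745690
Sum = 0.9983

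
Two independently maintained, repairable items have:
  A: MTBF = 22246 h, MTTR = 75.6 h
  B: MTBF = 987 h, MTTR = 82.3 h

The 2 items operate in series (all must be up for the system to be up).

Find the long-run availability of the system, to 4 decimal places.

A(A) = MTBF/(MTBF+MTTR) = 22246/(22246+75.6) = 0.996613
A(B) = MTBF/(MTBF+MTTR) = 987/(987+82.3) = 0.923034
Series availability: 0.996613 × 0.923034 = 0.9199

0.9199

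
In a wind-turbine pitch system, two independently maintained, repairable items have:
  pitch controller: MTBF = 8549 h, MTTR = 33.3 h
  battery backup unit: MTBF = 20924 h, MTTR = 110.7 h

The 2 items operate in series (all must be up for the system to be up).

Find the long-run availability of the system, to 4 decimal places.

A(pitch controller) = MTBF/(MTBF+MTTR) = 8549/(8549+33.3) = 0.996120
A(battery backup unit) = MTBF/(MTBF+MTTR) = 20924/(20924+110.7) = 0.994737
Series availability: 0.996120 × 0.994737 = 0.9909

0.9909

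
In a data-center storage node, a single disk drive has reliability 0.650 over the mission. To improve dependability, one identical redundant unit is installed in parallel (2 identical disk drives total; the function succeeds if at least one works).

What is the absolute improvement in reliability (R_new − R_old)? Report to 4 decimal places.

R_before = 0.650
R_after = 1 − (1 − 0.650)^2 = 0.8775
ΔR = 0.8775 − 0.650 = 0.2275

0.2275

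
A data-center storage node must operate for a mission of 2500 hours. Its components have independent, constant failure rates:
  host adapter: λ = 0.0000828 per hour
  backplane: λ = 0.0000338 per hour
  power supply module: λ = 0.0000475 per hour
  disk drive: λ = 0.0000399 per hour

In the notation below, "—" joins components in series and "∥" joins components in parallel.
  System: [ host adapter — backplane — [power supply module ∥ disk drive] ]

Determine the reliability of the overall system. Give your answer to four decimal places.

R(host adapter) = exp(−0.0000828 × 2500) = 0.813020
R(backplane) = exp(−0.0000338 × 2500) = 0.918972
R(power supply module) = exp(−0.0000475 × 2500) = 0.888030
R(disk drive) = exp(−0.0000399 × 2500) = 0.905064
Parallel (power supply module and disk drive): 1 − (1 − 0.888030)(1 − 0.905064) = 0.989370
Series (host adapter, backplane, and [0.989370]): 0.813020 × 0.918972 × 0.989370 = 0.7392

0.7392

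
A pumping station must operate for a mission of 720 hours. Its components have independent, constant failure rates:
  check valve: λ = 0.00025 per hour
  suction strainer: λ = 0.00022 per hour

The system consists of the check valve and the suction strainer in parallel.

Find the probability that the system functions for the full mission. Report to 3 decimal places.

R(check valve) = exp(−0.00025 × 720) = 0.83527
R(suction strainer) = exp(−0.00022 × 720) = 0.85351
Parallel (check valve and suction strainer): 1 − (1 − 0.83527)(1 − 0.85351) = 0.976

0.976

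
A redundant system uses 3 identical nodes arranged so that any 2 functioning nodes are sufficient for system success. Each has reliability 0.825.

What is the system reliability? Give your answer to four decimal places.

R = Σ_{i=2}^{3} C(3,i) p^i (1−p)^{3−i} with p = 0.825
C(3,2)·0.825^2·0.175^1 = 0.357328
C(3,3)·0.825^3·0.175^0 = 0.561516
Sum = 0.9188

0.9188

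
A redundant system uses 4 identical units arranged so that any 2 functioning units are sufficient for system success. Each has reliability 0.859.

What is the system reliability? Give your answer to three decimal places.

0.990

R = Σ_{i=2}^{4} C(4,i) p^i (1−p)^{4−i} with p = 0.859
C(4,2)·0.859^2·0.141^2 = 0.08802
C(4,3)·0.859^3·0.141^1 = 0.35749
C(4,4)·0.859^4·0.141^0 = 0.54447
Sum = 0.990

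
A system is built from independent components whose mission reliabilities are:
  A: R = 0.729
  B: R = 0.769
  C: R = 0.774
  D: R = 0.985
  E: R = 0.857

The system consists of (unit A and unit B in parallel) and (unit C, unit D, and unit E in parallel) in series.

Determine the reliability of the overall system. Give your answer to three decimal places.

Parallel (A and B): 1 − (1 − 0.72900)(1 − 0.76900) = 0.93740
Parallel (C, D, and E): 1 − (1 − 0.77400)(1 − 0.98500)(1 − 0.85700) = 0.99952
Series ([0.93740] and [0.99952]): 0.93740 × 0.99952 = 0.937

0.937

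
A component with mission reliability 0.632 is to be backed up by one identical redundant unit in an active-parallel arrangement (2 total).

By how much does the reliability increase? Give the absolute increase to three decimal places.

R_before = 0.632
R_after = 1 − (1 − 0.632)^2 = 0.865
ΔR = 0.865 − 0.632 = 0.233

0.233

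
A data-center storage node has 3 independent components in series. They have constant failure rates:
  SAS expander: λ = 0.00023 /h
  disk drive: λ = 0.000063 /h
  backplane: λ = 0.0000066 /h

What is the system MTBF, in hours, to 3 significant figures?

3340

Series of exponential components: λ_sys = Σ λ_i
λ_sys = 0.00023 + 0.000063 + 0.0000066 = 2.9960e-04 /h
MTBF = 1 / λ_sys = 3340 h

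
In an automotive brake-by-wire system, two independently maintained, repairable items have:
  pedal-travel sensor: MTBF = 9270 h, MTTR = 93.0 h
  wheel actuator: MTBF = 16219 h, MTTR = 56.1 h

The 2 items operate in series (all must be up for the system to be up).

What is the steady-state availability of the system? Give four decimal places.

0.9867

A(pedal-travel sensor) = MTBF/(MTBF+MTTR) = 9270/(9270+93.0) = 0.990067
A(wheel actuator) = MTBF/(MTBF+MTTR) = 16219/(16219+56.1) = 0.996553
Series availability: 0.990067 × 0.996553 = 0.9867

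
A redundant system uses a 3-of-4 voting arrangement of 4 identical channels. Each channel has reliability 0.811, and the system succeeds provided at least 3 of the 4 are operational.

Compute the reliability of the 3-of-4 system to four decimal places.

0.8359

R = Σ_{i=3}^{4} C(4,i) p^i (1−p)^{4−i} with p = 0.811
C(4,3)·0.811^3·0.189^1 = 0.403259
C(4,4)·0.811^4·0.189^0 = 0.432597
Sum = 0.8359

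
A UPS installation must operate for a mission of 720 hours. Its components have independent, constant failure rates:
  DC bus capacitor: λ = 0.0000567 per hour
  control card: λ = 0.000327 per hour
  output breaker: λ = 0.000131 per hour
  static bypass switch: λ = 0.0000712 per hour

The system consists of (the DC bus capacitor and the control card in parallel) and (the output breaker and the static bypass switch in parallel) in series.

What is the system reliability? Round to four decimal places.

0.9871

R(DC bus capacitor) = exp(−0.0000567 × 720) = 0.959998
R(control card) = exp(−0.000327 × 720) = 0.790223
R(output breaker) = exp(−0.000131 × 720) = 0.909992
R(static bypass switch) = exp(−0.0000712 × 720) = 0.950028
Parallel (DC bus capacitor and control card): 1 − (1 − 0.959998)(1 − 0.790223) = 0.991609
Parallel (output breaker and static bypass switch): 1 − (1 − 0.909992)(1 − 0.950028) = 0.995502
Series ([0.991609] and [0.995502]): 0.991609 × 0.995502 = 0.9871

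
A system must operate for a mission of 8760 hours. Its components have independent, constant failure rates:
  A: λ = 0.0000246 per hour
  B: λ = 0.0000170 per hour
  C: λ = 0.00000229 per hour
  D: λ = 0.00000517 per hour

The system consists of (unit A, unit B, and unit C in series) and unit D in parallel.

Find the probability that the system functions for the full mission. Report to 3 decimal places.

R(A) = exp(−0.0000246 × 8760) = 0.80614
R(B) = exp(−0.0000170 × 8760) = 0.86164
R(C) = exp(−0.00000229 × 8760) = 0.98014
R(D) = exp(−0.00000517 × 8760) = 0.95572
Series (A, B, and C): 0.80614 × 0.86164 × 0.98014 = 0.68081
Parallel ([0.68081] and D): 1 − (1 − 0.68081)(1 − 0.95572) = 0.986

0.986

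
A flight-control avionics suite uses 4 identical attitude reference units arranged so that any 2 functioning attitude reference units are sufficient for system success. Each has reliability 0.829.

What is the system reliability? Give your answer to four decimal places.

R = Σ_{i=2}^{4} C(4,i) p^i (1−p)^{4−i} with p = 0.829
C(4,2)·0.829^2·0.171^2 = 0.120574
C(4,3)·0.829^3·0.171^1 = 0.389690
C(4,4)·0.829^4·0.171^0 = 0.472300
Sum = 0.9826

0.9826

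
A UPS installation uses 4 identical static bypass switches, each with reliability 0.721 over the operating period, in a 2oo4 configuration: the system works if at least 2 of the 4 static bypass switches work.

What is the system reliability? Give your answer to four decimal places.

R = Σ_{i=2}^{4} C(4,i) p^i (1−p)^{4−i} with p = 0.721
C(4,2)·0.721^2·0.279^2 = 0.242790
C(4,3)·0.721^3·0.279^1 = 0.418283
C(4,4)·0.721^4·0.279^0 = 0.270235
Sum = 0.9313

0.9313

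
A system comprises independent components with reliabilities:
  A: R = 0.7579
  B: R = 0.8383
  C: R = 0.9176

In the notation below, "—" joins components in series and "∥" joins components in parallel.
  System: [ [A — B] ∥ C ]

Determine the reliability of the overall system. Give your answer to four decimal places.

0.9700

Series (A and B): 0.757900 × 0.838300 = 0.635348
Parallel ([0.635348] and C): 1 − (1 − 0.635348)(1 − 0.917600) = 0.9700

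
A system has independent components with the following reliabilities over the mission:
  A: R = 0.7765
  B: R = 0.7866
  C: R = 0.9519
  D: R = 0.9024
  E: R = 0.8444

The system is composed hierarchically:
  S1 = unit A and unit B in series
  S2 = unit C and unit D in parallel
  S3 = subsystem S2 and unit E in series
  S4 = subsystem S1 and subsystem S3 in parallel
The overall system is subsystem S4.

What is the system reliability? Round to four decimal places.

Series (A and B): 0.776500 × 0.786600 = 0.610795
Parallel (C and D): 1 − (1 − 0.951900)(1 − 0.902400) = 0.995305
Series ([0.995305] and E): 0.995305 × 0.844400 = 0.840436
Parallel ([0.610795] and [0.840436]): 1 − (1 − 0.610795)(1 − 0.840436) = 0.9379

0.9379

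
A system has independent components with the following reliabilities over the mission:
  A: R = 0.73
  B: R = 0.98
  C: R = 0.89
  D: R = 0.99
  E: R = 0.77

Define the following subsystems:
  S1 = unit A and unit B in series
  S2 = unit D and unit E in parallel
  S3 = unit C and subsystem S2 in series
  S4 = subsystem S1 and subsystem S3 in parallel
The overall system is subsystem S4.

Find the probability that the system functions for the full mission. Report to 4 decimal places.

Series (A and B): 0.730000 × 0.980000 = 0.715400
Parallel (D and E): 1 − (1 − 0.990000)(1 − 0.770000) = 0.997700
Series (C and [0.997700]): 0.890000 × 0.997700 = 0.887953
Parallel ([0.715400] and [0.887953]): 1 − (1 − 0.715400)(1 − 0.887953) = 0.9681

0.9681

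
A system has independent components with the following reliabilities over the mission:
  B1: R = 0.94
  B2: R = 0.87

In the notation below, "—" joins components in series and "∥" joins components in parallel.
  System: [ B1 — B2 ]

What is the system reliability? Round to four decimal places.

0.8178

Series (B1 and B2): 0.940000 × 0.870000 = 0.8178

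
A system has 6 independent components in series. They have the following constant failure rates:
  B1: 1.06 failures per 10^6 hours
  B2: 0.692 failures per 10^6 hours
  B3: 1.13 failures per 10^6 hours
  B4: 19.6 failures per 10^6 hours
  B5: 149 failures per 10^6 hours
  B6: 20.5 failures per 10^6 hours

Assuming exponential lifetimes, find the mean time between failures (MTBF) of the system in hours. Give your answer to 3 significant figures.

5210

Series of exponential components: λ_sys = Σ λ_i
λ_sys = 0.00000106 + 0.000000692 + 0.00000113 + 0.0000196 + 0.000149 + 0.0000205 = 1.9198e-04 /h
MTBF = 1 / λ_sys = 5210 h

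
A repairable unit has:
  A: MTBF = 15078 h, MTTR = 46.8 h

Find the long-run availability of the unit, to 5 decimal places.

0.99691

A(A) = MTBF/(MTBF+MTTR) = 15078/(15078+46.8) = 0.99691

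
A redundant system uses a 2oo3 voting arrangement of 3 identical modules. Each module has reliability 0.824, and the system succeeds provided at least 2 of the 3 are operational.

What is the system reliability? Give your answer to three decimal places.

R = Σ_{i=2}^{3} C(3,i) p^i (1−p)^{3−i} with p = 0.824
C(3,2)·0.824^2·0.176^1 = 0.35850
C(3,3)·0.824^3·0.176^0 = 0.55948
Sum = 0.918

0.918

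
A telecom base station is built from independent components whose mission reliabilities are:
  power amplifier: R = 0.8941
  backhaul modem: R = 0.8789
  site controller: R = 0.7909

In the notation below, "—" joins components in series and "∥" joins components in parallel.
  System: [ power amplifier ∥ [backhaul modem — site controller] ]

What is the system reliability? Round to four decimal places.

0.9677

Series (backhaul modem and site controller): 0.878900 × 0.790900 = 0.695122
Parallel (power amplifier and [0.695122]): 1 − (1 − 0.894100)(1 − 0.695122) = 0.9677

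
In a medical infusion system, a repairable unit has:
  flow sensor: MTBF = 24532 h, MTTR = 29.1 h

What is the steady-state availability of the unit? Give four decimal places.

A(flow sensor) = MTBF/(MTBF+MTTR) = 24532/(24532+29.1) = 0.9988

0.9988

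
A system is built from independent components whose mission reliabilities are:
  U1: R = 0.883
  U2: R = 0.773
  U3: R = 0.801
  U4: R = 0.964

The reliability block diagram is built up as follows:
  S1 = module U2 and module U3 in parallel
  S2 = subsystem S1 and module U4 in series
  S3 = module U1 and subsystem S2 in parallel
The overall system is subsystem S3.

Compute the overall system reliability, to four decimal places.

Parallel (U2 and U3): 1 − (1 − 0.773000)(1 − 0.801000) = 0.954827
Series ([0.954827] and U4): 0.954827 × 0.964000 = 0.920453
Parallel (U1 and [0.920453]): 1 − (1 − 0.883000)(1 − 0.920453) = 0.9907

0.9907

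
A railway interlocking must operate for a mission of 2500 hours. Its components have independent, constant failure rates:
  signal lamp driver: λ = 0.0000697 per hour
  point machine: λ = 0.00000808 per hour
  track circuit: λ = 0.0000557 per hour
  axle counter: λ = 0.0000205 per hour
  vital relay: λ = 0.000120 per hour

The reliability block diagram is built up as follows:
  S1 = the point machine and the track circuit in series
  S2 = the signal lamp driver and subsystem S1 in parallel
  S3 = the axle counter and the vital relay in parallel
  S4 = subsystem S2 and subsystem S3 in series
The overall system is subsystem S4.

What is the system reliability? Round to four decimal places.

0.9638

R(signal lamp driver) = exp(−0.0000697 × 2500) = 0.840087
R(point machine) = exp(−0.00000808 × 2500) = 0.980003
R(track circuit) = exp(−0.0000557 × 2500) = 0.870010
R(axle counter) = exp(−0.0000205 × 2500) = 0.950041
R(vital relay) = exp(−0.000120 × 2500) = 0.740818
Series (point machine and track circuit): 0.980003 × 0.870010 = 0.852612
Parallel (signal lamp driver and [0.852612]): 1 − (1 − 0.840087)(1 − 0.852612) = 0.976431
Parallel (axle counter and vital relay): 1 − (1 − 0.950041)(1 − 0.740818) = 0.987052
Series ([0.976431] and [0.987052]): 0.976431 × 0.987052 = 0.9638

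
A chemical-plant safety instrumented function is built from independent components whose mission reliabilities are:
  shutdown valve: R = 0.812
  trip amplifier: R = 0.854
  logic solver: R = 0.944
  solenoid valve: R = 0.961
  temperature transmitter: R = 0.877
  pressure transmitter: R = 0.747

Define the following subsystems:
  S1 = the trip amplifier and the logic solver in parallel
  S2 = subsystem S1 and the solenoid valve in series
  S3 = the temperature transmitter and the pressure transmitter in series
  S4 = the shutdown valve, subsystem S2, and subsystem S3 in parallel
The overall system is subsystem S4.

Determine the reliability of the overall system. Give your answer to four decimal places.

0.9970

Parallel (trip amplifier and logic solver): 1 − (1 − 0.854000)(1 − 0.944000) = 0.991824
Series ([0.991824] and solenoid valve): 0.991824 × 0.961000 = 0.953143
Series (temperature transmitter and pressure transmitter): 0.877000 × 0.747000 = 0.655119
Parallel (shutdown valve, [0.953143], and [0.655119]): 1 − (1 − 0.812000)(1 − 0.953143)(1 − 0.655119) = 0.9970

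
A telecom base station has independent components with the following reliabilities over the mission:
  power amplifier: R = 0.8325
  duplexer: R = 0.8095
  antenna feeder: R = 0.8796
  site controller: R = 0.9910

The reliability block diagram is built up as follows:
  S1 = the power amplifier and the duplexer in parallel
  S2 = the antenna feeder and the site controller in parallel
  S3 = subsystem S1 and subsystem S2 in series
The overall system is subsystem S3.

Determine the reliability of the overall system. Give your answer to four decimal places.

0.9670

Parallel (power amplifier and duplexer): 1 − (1 − 0.832500)(1 − 0.809500) = 0.968091
Parallel (antenna feeder and site controller): 1 − (1 − 0.879600)(1 − 0.991000) = 0.998916
Series ([0.968091] and [0.998916]): 0.968091 × 0.998916 = 0.9670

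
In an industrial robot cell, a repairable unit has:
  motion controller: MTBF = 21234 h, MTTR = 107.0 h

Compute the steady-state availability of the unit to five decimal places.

0.99499

A(motion controller) = MTBF/(MTBF+MTTR) = 21234/(21234+107.0) = 0.99499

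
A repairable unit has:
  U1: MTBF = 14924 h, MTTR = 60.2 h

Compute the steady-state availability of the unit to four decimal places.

0.9960

A(U1) = MTBF/(MTBF+MTTR) = 14924/(14924+60.2) = 0.9960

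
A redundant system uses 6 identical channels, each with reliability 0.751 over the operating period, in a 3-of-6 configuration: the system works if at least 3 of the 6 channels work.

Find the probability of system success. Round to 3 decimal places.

0.963

R = Σ_{i=3}^{6} C(6,i) p^i (1−p)^{6−i} with p = 0.751
C(6,3)·0.751^3·0.249^3 = 0.13078
C(6,4)·0.751^4·0.249^2 = 0.29584
C(6,5)·0.751^5·0.249^1 = 0.35690
C(6,6)·0.751^6·0.249^0 = 0.17941
Sum = 0.963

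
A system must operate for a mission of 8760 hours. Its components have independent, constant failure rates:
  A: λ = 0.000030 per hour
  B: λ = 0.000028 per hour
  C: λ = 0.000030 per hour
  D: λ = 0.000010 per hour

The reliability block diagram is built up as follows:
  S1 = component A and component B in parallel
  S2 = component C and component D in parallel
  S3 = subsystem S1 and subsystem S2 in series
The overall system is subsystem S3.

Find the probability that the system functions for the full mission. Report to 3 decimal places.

0.931

R(A) = exp(−0.000030 × 8760) = 0.76890
R(B) = exp(−0.000028 × 8760) = 0.78249
R(C) = exp(−0.000030 × 8760) = 0.76890
R(D) = exp(−0.000010 × 8760) = 0.91613
Parallel (A and B): 1 − (1 − 0.76890)(1 − 0.78249) = 0.94973
Parallel (C and D): 1 − (1 − 0.76890)(1 − 0.91613) = 0.98062
Series ([0.94973] and [0.98062]): 0.94973 × 0.98062 = 0.931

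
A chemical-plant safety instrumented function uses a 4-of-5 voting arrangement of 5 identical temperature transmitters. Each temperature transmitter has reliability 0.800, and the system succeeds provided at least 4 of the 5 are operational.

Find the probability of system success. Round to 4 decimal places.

0.7373

R = Σ_{i=4}^{5} C(5,i) p^i (1−p)^{5−i} with p = 0.800
C(5,4)·0.800^4·0.200^1 = 0.409600
C(5,5)·0.800^5·0.200^0 = 0.327680
Sum = 0.7373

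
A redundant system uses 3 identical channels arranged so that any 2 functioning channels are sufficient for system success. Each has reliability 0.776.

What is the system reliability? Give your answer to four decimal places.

0.8720

R = Σ_{i=2}^{3} C(3,i) p^i (1−p)^{3−i} with p = 0.776
C(3,2)·0.776^2·0.224^1 = 0.404662
C(3,3)·0.776^3·0.224^0 = 0.467289
Sum = 0.8720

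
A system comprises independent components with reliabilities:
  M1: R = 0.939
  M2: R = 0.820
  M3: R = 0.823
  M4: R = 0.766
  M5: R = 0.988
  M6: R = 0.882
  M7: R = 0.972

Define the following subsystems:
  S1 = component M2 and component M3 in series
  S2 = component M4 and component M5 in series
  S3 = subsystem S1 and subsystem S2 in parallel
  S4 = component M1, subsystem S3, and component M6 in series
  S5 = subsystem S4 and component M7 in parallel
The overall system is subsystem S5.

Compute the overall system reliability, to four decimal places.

Series (M2 and M3): 0.820000 × 0.823000 = 0.674860
Series (M4 and M5): 0.766000 × 0.988000 = 0.756808
Parallel ([0.674860] and [0.756808]): 1 − (1 − 0.674860)(1 − 0.756808) = 0.920929
Series (M1, [0.920929], and M6): 0.939000 × 0.920929 × 0.882000 = 0.762712
Parallel ([0.762712] and M7): 1 − (1 − 0.762712)(1 − 0.972000) = 0.9934

0.9934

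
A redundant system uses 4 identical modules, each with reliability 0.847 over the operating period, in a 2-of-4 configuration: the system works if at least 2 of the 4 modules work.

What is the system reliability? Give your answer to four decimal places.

0.9873

R = Σ_{i=2}^{4} C(4,i) p^i (1−p)^{4−i} with p = 0.847
C(4,2)·0.847^2·0.153^2 = 0.100763
C(4,3)·0.847^3·0.153^1 = 0.371879
C(4,4)·0.847^4·0.153^0 = 0.514676
Sum = 0.9873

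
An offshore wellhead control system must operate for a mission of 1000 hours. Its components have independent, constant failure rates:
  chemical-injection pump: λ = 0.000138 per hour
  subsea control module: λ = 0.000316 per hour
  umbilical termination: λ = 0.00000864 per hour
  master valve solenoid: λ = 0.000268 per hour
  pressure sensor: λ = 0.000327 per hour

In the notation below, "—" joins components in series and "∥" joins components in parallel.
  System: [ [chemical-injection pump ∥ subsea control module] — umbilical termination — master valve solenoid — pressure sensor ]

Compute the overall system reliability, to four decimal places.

0.5277

R(chemical-injection pump) = exp(−0.000138 × 1000) = 0.871099
R(subsea control module) = exp(−0.000316 × 1000) = 0.729059
R(umbilical termination) = exp(−0.00000864 × 1000) = 0.991397
R(master valve solenoid) = exp(−0.000268 × 1000) = 0.764908
R(pressure sensor) = exp(−0.000327 × 1000) = 0.721084
Parallel (chemical-injection pump and subsea control module): 1 − (1 − 0.871099)(1 − 0.729059) = 0.965075
Series ([0.965075], umbilical termination, master valve solenoid, and pressure sensor): 0.965075 × 0.991397 × 0.764908 × 0.721084 = 0.5277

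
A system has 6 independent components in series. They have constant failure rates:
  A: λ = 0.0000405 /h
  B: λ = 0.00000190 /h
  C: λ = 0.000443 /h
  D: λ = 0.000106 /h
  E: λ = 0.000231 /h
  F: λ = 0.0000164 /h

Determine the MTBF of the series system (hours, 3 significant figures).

Series of exponential components: λ_sys = Σ λ_i
λ_sys = 0.0000405 + 0.00000190 + 0.000443 + 0.000106 + 0.000231 + 0.0000164 = 8.3880e-04 /h
MTBF = 1 / λ_sys = 1190 h

1190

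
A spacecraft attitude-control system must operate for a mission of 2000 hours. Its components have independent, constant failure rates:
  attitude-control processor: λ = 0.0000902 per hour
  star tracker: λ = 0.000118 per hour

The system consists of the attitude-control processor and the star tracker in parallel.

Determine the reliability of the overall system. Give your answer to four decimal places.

0.9653

R(attitude-control processor) = exp(−0.0000902 × 2000) = 0.834936
R(star tracker) = exp(−0.000118 × 2000) = 0.789781
Parallel (attitude-control processor and star tracker): 1 − (1 − 0.834936)(1 − 0.789781) = 0.9653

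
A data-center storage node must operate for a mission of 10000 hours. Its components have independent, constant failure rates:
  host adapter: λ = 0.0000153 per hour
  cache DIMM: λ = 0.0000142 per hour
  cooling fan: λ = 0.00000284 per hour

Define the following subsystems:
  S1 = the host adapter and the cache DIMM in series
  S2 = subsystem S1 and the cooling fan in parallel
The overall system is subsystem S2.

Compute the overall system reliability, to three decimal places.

0.993

R(host adapter) = exp(−0.0000153 × 10000) = 0.85813
R(cache DIMM) = exp(−0.0000142 × 10000) = 0.86762
R(cooling fan) = exp(−0.00000284 × 10000) = 0.97200
Series (host adapter and cache DIMM): 0.85813 × 0.86762 = 0.74453
Parallel ([0.74453] and cooling fan): 1 − (1 − 0.74453)(1 − 0.97200) = 0.993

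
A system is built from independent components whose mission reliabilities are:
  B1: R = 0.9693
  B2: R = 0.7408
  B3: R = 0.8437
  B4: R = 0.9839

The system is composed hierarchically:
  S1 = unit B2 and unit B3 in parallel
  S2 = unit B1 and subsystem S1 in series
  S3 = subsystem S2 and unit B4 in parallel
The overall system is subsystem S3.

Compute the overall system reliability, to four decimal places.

0.9989

Parallel (B2 and B3): 1 − (1 − 0.740800)(1 − 0.843700) = 0.959487
Series (B1 and [0.959487]): 0.969300 × 0.959487 = 0.930031
Parallel ([0.930031] and B4): 1 − (1 − 0.930031)(1 − 0.983900) = 0.9989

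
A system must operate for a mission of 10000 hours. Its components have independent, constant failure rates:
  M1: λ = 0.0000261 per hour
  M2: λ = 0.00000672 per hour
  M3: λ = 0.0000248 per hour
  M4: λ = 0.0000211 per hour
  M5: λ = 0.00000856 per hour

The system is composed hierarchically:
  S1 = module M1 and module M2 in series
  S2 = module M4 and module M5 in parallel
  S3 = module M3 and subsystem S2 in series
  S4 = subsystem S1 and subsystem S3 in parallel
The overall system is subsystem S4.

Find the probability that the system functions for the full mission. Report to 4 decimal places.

R(M1) = exp(−0.0000261 × 10000) = 0.770281
R(M2) = exp(−0.00000672 × 10000) = 0.935008
R(M3) = exp(−0.0000248 × 10000) = 0.780360
R(M4) = exp(−0.0000211 × 10000) = 0.809774
R(M5) = exp(−0.00000856 × 10000) = 0.917961
Series (M1 and M2): 0.770281 × 0.935008 = 0.720219
Parallel (M4 and M5): 1 − (1 − 0.809774)(1 − 0.917961) = 0.984394
Series (M3 and [0.984394]): 0.780360 × 0.984394 = 0.768182
Parallel ([0.720219] and [0.768182]): 1 − (1 − 0.720219)(1 − 0.768182) = 0.9351

0.9351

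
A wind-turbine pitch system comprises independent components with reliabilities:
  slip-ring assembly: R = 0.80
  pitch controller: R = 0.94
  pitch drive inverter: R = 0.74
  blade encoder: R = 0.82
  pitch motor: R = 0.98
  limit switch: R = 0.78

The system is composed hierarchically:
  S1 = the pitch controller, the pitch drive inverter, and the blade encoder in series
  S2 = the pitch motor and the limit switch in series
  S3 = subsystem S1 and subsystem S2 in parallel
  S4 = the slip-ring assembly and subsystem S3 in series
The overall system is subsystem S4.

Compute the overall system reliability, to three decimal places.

Series (pitch controller, pitch drive inverter, and blade encoder): 0.94000 × 0.74000 × 0.82000 = 0.57039
Series (pitch motor and limit switch): 0.98000 × 0.78000 = 0.76440
Parallel ([0.57039] and [0.76440]): 1 − (1 − 0.57039)(1 − 0.76440) = 0.89878
Series (slip-ring assembly and [0.89878]): 0.80000 × 0.89878 = 0.719

0.719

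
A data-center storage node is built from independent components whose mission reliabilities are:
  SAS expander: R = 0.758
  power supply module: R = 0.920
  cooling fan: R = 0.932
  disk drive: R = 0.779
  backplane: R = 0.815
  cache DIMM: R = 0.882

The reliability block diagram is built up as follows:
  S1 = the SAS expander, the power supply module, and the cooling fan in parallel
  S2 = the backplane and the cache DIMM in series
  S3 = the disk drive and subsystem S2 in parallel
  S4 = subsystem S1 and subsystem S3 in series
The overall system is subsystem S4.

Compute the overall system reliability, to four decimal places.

Parallel (SAS expander, power supply module, and cooling fan): 1 − (1 − 0.758000)(1 − 0.920000)(1 − 0.932000) = 0.998684
Series (backplane and cache DIMM): 0.815000 × 0.882000 = 0.718830
Parallel (disk drive and [0.718830]): 1 − (1 − 0.779000)(1 − 0.718830) = 0.937861
Series ([0.998684] and [0.937861]): 0.998684 × 0.937861 = 0.9366

0.9366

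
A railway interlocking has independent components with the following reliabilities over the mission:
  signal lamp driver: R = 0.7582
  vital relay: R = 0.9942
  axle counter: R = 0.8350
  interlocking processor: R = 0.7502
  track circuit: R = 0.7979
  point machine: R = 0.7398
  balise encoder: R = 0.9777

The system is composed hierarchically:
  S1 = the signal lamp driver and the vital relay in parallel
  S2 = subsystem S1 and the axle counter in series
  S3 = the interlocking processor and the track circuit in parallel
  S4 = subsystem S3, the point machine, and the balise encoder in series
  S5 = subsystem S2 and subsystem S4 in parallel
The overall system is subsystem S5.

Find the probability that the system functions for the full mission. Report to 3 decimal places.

Parallel (signal lamp driver and vital relay): 1 − (1 − 0.75820)(1 − 0.99420) = 0.99860
Series ([0.99860] and axle counter): 0.99860 × 0.83500 = 0.83383
Parallel (interlocking processor and track circuit): 1 − (1 − 0.75020)(1 − 0.79790) = 0.94952
Series ([0.94952], point machine, and balise encoder): 0.94952 × 0.73980 × 0.97770 = 0.68679
Parallel ([0.83383] and [0.68679]): 1 − (1 − 0.83383)(1 − 0.68679) = 0.948

0.948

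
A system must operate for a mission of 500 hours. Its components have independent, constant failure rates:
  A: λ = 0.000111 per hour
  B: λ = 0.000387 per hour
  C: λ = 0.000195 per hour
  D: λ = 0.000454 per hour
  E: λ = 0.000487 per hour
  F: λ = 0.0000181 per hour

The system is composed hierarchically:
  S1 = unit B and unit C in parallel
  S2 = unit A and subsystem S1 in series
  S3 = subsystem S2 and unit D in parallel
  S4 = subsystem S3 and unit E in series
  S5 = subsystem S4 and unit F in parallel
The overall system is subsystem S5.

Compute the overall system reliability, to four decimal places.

0.9980

R(A) = exp(−0.000111 × 500) = 0.946012
R(B) = exp(−0.000387 × 500) = 0.824070
R(C) = exp(−0.000195 × 500) = 0.907102
R(D) = exp(−0.000454 × 500) = 0.796921
R(E) = exp(−0.000487 × 500) = 0.783879
R(F) = exp(−0.0000181 × 500) = 0.990991
Parallel (B and C): 1 − (1 − 0.824070)(1 − 0.907102) = 0.983656
Series (A and [0.983656]): 0.946012 × 0.983656 = 0.930550
Parallel ([0.930550] and D): 1 − (1 − 0.930550)(1 − 0.796921) = 0.985896
Series ([0.985896] and E): 0.985896 × 0.783879 = 0.772823
Parallel ([0.772823] and F): 1 − (1 − 0.772823)(1 − 0.990991) = 0.9980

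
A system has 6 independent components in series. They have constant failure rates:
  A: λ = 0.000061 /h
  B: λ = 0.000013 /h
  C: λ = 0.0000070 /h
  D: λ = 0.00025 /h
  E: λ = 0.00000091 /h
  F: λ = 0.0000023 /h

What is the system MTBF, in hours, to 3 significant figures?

Series of exponential components: λ_sys = Σ λ_i
λ_sys = 0.000061 + 0.000013 + 0.0000070 + 0.00025 + 0.00000091 + 0.0000023 = 3.3421e-04 /h
MTBF = 1 / λ_sys = 2990 h

2990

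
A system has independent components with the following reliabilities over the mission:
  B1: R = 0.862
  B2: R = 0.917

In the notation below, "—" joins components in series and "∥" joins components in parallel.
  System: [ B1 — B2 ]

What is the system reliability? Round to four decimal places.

Series (B1 and B2): 0.862000 × 0.917000 = 0.7905

0.7905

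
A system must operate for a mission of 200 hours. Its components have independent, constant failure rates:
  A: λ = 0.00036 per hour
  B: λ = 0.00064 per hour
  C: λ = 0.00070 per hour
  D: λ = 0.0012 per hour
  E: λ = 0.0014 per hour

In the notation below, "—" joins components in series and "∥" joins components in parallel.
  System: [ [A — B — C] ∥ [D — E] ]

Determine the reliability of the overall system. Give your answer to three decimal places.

R(A) = exp(−0.00036 × 200) = 0.93053
R(B) = exp(−0.00064 × 200) = 0.87985
R(C) = exp(−0.00070 × 200) = 0.86936
R(D) = exp(−0.0012 × 200) = 0.78663
R(E) = exp(−0.0014 × 200) = 0.75578
Series (A, B, and C): 0.93053 × 0.87985 × 0.86936 = 0.71177
Series (D and E): 0.78663 × 0.75578 = 0.59452
Parallel ([0.71177] and [0.59452]): 1 − (1 − 0.71177)(1 − 0.59452) = 0.883

0.883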